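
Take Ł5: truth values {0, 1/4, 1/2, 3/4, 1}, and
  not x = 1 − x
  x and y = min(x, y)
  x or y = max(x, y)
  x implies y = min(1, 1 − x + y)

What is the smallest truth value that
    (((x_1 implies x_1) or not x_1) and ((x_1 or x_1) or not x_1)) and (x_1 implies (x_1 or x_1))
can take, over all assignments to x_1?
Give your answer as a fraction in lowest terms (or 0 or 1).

Take x_1 = 1/2:
x_1 implies x_1 = 1/2 implies 1/2 = 1
not x_1 = not 1/2 = 1/2
(x_1 implies x_1) or not x_1 = 1 or 1/2 = 1
x_1 or x_1 = 1/2 or 1/2 = 1/2
not x_1 = not 1/2 = 1/2
(x_1 or x_1) or not x_1 = 1/2 or 1/2 = 1/2
((x_1 implies x_1) or not x_1) and ((x_1 or x_1) or not x_1) = 1 and 1/2 = 1/2
x_1 or x_1 = 1/2 or 1/2 = 1/2
x_1 implies (x_1 or x_1) = 1/2 implies 1/2 = 1
(((x_1 implies x_1) or not x_1) and ((x_1 or x_1) or not x_1)) and (x_1 implies (x_1 or x_1)) = 1/2 and 1 = 1/2
No assignment yields a value below 1/2, so this is the minimum.

1/2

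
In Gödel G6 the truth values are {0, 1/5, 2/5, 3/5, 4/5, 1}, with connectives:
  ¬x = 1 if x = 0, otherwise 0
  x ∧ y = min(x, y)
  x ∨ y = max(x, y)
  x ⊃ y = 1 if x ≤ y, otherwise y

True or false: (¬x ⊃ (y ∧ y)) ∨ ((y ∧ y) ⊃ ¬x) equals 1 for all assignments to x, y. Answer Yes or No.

At x = 2/5, y = 2/5, for instance:
¬x = ¬2/5 = 0
y ∧ y = 2/5 ∧ 2/5 = 2/5
¬x ⊃ (y ∧ y) = 0 ⊃ 2/5 = 1
(y ∧ y) ⊃ ¬x = 2/5 ⊃ 0 = 0
(¬x ⊃ (y ∧ y)) ∨ ((y ∧ y) ⊃ ¬x) = 1 ∨ 0 = 1
and checking the remaining 35 assignments likewise gives ≥ 1 in every case.

Yes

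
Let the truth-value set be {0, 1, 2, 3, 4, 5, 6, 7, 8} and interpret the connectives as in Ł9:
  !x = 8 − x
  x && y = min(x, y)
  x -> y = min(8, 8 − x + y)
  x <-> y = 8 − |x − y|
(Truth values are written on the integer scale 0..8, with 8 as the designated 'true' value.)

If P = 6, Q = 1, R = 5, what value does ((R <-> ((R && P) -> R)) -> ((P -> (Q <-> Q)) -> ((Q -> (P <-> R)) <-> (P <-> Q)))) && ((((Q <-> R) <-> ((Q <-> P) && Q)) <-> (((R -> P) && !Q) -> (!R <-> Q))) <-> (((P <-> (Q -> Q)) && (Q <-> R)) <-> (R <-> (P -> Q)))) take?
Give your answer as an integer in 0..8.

6

R && P = 5 && 6 = 5
(R && P) -> R = 5 -> 5 = 8
R <-> ((R && P) -> R) = 5 <-> 8 = 5
Q <-> Q = 1 <-> 1 = 8
P -> (Q <-> Q) = 6 -> 8 = 8
P <-> R = 6 <-> 5 = 7
Q -> (P <-> R) = 1 -> 7 = 8
P <-> Q = 6 <-> 1 = 3
(Q -> (P <-> R)) <-> (P <-> Q) = 8 <-> 3 = 3
(P -> (Q <-> Q)) -> ((Q -> (P <-> R)) <-> (P <-> Q)) = 8 -> 3 = 3
(R <-> ((R && P) -> R)) -> ((P -> (Q <-> Q)) -> ((Q -> (P <-> R)) <-> (P <-> Q))) = 5 -> 3 = 6
Q <-> R = 1 <-> 5 = 4
Q <-> P = 1 <-> 6 = 3
(Q <-> P) && Q = 3 && 1 = 1
(Q <-> R) <-> ((Q <-> P) && Q) = 4 <-> 1 = 5
R -> P = 5 -> 6 = 8
!Q = !1 = 7
(R -> P) && !Q = 8 && 7 = 7
!R = !5 = 3
!R <-> Q = 3 <-> 1 = 6
((R -> P) && !Q) -> (!R <-> Q) = 7 -> 6 = 7
((Q <-> R) <-> ((Q <-> P) && Q)) <-> (((R -> P) && !Q) -> (!R <-> Q)) = 5 <-> 7 = 6
Q -> Q = 1 -> 1 = 8
P <-> (Q -> Q) = 6 <-> 8 = 6
Q <-> R = 1 <-> 5 = 4
(P <-> (Q -> Q)) && (Q <-> R) = 6 && 4 = 4
P -> Q = 6 -> 1 = 3
R <-> (P -> Q) = 5 <-> 3 = 6
((P <-> (Q -> Q)) && (Q <-> R)) <-> (R <-> (P -> Q)) = 4 <-> 6 = 6
(((Q <-> R) <-> ((Q <-> P) && Q)) <-> (((R -> P) && !Q) -> (!R <-> Q))) <-> (((P <-> (Q -> Q)) && (Q <-> R)) <-> (R <-> (P -> Q))) = 6 <-> 6 = 8
((R <-> ((R && P) -> R)) -> ((P -> (Q <-> Q)) -> ((Q -> (P <-> R)) <-> (P <-> Q)))) && ((((Q <-> R) <-> ((Q <-> P) && Q)) <-> (((R -> P) && !Q) -> (!R <-> Q))) <-> (((P <-> (Q -> Q)) && (Q <-> R)) <-> (R <-> (P -> Q)))) = 6 && 8 = 6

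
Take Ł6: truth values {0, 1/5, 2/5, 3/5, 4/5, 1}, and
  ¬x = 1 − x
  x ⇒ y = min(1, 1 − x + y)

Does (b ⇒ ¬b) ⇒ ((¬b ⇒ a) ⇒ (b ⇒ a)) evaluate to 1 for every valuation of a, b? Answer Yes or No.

Yes

At a = 1/5, b = 0, for instance:
¬b = ¬0 = 1
b ⇒ ¬b = 0 ⇒ 1 = 1
¬b ⇒ a = 1 ⇒ 1/5 = 1/5
b ⇒ a = 0 ⇒ 1/5 = 1
(¬b ⇒ a) ⇒ (b ⇒ a) = 1/5 ⇒ 1 = 1
(b ⇒ ¬b) ⇒ ((¬b ⇒ a) ⇒ (b ⇒ a)) = 1 ⇒ 1 = 1
and checking the remaining 35 assignments likewise gives ≥ 1 in every case.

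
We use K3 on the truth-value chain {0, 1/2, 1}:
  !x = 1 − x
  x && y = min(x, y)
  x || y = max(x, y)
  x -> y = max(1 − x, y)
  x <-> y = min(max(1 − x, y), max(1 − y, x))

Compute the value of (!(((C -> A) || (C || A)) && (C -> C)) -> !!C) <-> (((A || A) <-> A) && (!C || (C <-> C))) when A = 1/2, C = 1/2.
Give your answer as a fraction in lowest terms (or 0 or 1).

1/2

C -> A = 1/2 -> 1/2 = 1/2
C || A = 1/2 || 1/2 = 1/2
(C -> A) || (C || A) = 1/2 || 1/2 = 1/2
C -> C = 1/2 -> 1/2 = 1/2
((C -> A) || (C || A)) && (C -> C) = 1/2 && 1/2 = 1/2
!(((C -> A) || (C || A)) && (C -> C)) = !1/2 = 1/2
!C = !1/2 = 1/2
!!C = !1/2 = 1/2
!(((C -> A) || (C || A)) && (C -> C)) -> !!C = 1/2 -> 1/2 = 1/2
A || A = 1/2 || 1/2 = 1/2
(A || A) <-> A = 1/2 <-> 1/2 = 1/2
!C = !1/2 = 1/2
C <-> C = 1/2 <-> 1/2 = 1/2
!C || (C <-> C) = 1/2 || 1/2 = 1/2
((A || A) <-> A) && (!C || (C <-> C)) = 1/2 && 1/2 = 1/2
(!(((C -> A) || (C || A)) && (C -> C)) -> !!C) <-> (((A || A) <-> A) && (!C || (C <-> C))) = 1/2 <-> 1/2 = 1/2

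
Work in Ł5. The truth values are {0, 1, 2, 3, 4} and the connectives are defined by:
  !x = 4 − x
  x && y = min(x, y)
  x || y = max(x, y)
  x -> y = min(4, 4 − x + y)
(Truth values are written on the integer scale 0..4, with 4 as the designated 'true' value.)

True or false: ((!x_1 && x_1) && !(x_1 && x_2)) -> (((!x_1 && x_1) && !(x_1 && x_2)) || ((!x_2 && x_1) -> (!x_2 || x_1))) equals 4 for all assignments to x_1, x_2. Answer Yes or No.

At x_1 = 2, x_2 = 3, for instance:
!x_1 = !2 = 2
!x_1 && x_1 = 2 && 2 = 2
x_1 && x_2 = 2 && 3 = 2
!(x_1 && x_2) = !2 = 2
(!x_1 && x_1) && !(x_1 && x_2) = 2 && 2 = 2
!x_2 = !3 = 1
!x_2 && x_1 = 1 && 2 = 1
!x_2 = !3 = 1
!x_2 || x_1 = 1 || 2 = 2
(!x_2 && x_1) -> (!x_2 || x_1) = 1 -> 2 = 4
((!x_1 && x_1) && !(x_1 && x_2)) || ((!x_2 && x_1) -> (!x_2 || x_1)) = 2 || 4 = 4
((!x_1 && x_1) && !(x_1 && x_2)) -> (((!x_1 && x_1) && !(x_1 && x_2)) || ((!x_2 && x_1) -> (!x_2 || x_1))) = 2 -> 4 = 4
and checking the remaining 24 assignments likewise gives ≥ 4 in every case.

Yes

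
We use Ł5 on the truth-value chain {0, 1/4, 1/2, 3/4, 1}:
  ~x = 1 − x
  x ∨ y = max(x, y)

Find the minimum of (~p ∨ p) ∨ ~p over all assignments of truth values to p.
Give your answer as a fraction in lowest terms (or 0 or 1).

1/2

Take p = 1/2:
~p = ~1/2 = 1/2
~p ∨ p = 1/2 ∨ 1/2 = 1/2
~p = ~1/2 = 1/2
(~p ∨ p) ∨ ~p = 1/2 ∨ 1/2 = 1/2
No assignment yields a value below 1/2, so this is the minimum.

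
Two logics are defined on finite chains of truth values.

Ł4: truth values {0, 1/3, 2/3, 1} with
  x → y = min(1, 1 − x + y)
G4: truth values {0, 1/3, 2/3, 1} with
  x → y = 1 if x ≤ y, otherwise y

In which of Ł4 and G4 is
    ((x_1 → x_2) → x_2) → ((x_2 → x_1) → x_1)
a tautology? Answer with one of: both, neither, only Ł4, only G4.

only Ł4

In Ł4: every assignment gives 1 — tautology.
In G4: at x_1 = 1/3, x_2 = 0 the value is 1/3 — not a tautology.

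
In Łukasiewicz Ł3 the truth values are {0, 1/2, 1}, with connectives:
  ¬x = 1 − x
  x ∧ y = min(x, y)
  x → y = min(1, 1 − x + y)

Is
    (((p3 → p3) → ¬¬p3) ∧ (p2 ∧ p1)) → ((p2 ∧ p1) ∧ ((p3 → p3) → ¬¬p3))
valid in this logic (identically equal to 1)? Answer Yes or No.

At p1 = 1/2, p2 = 0, p3 = 1, for instance:
p3 → p3 = 1 → 1 = 1
¬p3 = ¬1 = 0
¬¬p3 = ¬0 = 1
(p3 → p3) → ¬¬p3 = 1 → 1 = 1
p2 ∧ p1 = 0 ∧ 1/2 = 0
((p3 → p3) → ¬¬p3) ∧ (p2 ∧ p1) = 1 ∧ 0 = 0
(p2 ∧ p1) ∧ ((p3 → p3) → ¬¬p3) = 0 ∧ 1 = 0
(((p3 → p3) → ¬¬p3) ∧ (p2 ∧ p1)) → ((p2 ∧ p1) ∧ ((p3 → p3) → ¬¬p3)) = 0 → 0 = 1
and checking the remaining 26 assignments likewise gives ≥ 1 in every case.

Yes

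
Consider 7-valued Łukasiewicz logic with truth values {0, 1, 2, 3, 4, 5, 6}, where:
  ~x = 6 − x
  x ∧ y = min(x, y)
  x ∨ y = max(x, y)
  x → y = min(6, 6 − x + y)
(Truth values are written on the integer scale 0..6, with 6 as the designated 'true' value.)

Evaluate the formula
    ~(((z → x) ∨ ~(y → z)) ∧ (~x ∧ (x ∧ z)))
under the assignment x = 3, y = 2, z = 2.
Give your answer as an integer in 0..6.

4

z → x = 2 → 3 = 6
y → z = 2 → 2 = 6
~(y → z) = ~6 = 0
(z → x) ∨ ~(y → z) = 6 ∨ 0 = 6
~x = ~3 = 3
x ∧ z = 3 ∧ 2 = 2
~x ∧ (x ∧ z) = 3 ∧ 2 = 2
((z → x) ∨ ~(y → z)) ∧ (~x ∧ (x ∧ z)) = 6 ∧ 2 = 2
~(((z → x) ∨ ~(y → z)) ∧ (~x ∧ (x ∧ z))) = ~2 = 4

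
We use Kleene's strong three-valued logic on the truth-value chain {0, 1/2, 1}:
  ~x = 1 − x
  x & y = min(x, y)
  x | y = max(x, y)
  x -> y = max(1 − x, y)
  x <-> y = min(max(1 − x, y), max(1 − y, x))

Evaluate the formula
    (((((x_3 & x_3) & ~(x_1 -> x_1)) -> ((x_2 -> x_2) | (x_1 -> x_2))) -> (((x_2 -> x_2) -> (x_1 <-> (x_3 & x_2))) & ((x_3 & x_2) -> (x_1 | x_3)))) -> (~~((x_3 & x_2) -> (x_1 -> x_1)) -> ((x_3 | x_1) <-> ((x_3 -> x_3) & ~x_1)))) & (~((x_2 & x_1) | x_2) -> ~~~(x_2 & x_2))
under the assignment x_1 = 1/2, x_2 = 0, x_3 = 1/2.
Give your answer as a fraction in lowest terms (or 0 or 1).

1/2

x_3 & x_3 = 1/2 & 1/2 = 1/2
x_1 -> x_1 = 1/2 -> 1/2 = 1/2
~(x_1 -> x_1) = ~1/2 = 1/2
(x_3 & x_3) & ~(x_1 -> x_1) = 1/2 & 1/2 = 1/2
x_2 -> x_2 = 0 -> 0 = 1
x_1 -> x_2 = 1/2 -> 0 = 1/2
(x_2 -> x_2) | (x_1 -> x_2) = 1 | 1/2 = 1
((x_3 & x_3) & ~(x_1 -> x_1)) -> ((x_2 -> x_2) | (x_1 -> x_2)) = 1/2 -> 1 = 1
x_2 -> x_2 = 0 -> 0 = 1
x_3 & x_2 = 1/2 & 0 = 0
x_1 <-> (x_3 & x_2) = 1/2 <-> 0 = 1/2
(x_2 -> x_2) -> (x_1 <-> (x_3 & x_2)) = 1 -> 1/2 = 1/2
x_3 & x_2 = 1/2 & 0 = 0
x_1 | x_3 = 1/2 | 1/2 = 1/2
(x_3 & x_2) -> (x_1 | x_3) = 0 -> 1/2 = 1
((x_2 -> x_2) -> (x_1 <-> (x_3 & x_2))) & ((x_3 & x_2) -> (x_1 | x_3)) = 1/2 & 1 = 1/2
(((x_3 & x_3) & ~(x_1 -> x_1)) -> ((x_2 -> x_2) | (x_1 -> x_2))) -> (((x_2 -> x_2) -> (x_1 <-> (x_3 & x_2))) & ((x_3 & x_2) -> (x_1 | x_3))) = 1 -> 1/2 = 1/2
x_3 & x_2 = 1/2 & 0 = 0
x_1 -> x_1 = 1/2 -> 1/2 = 1/2
(x_3 & x_2) -> (x_1 -> x_1) = 0 -> 1/2 = 1
~((x_3 & x_2) -> (x_1 -> x_1)) = ~1 = 0
~~((x_3 & x_2) -> (x_1 -> x_1)) = ~0 = 1
x_3 | x_1 = 1/2 | 1/2 = 1/2
x_3 -> x_3 = 1/2 -> 1/2 = 1/2
~x_1 = ~1/2 = 1/2
(x_3 -> x_3) & ~x_1 = 1/2 & 1/2 = 1/2
(x_3 | x_1) <-> ((x_3 -> x_3) & ~x_1) = 1/2 <-> 1/2 = 1/2
~~((x_3 & x_2) -> (x_1 -> x_1)) -> ((x_3 | x_1) <-> ((x_3 -> x_3) & ~x_1)) = 1 -> 1/2 = 1/2
((((x_3 & x_3) & ~(x_1 -> x_1)) -> ((x_2 -> x_2) | (x_1 -> x_2))) -> (((x_2 -> x_2) -> (x_1 <-> (x_3 & x_2))) & ((x_3 & x_2) -> (x_1 | x_3)))) -> (~~((x_3 & x_2) -> (x_1 -> x_1)) -> ((x_3 | x_1) <-> ((x_3 -> x_3) & ~x_1))) = 1/2 -> 1/2 = 1/2
x_2 & x_1 = 0 & 1/2 = 0
(x_2 & x_1) | x_2 = 0 | 0 = 0
~((x_2 & x_1) | x_2) = ~0 = 1
x_2 & x_2 = 0 & 0 = 0
~(x_2 & x_2) = ~0 = 1
~~(x_2 & x_2) = ~1 = 0
~~~(x_2 & x_2) = ~0 = 1
~((x_2 & x_1) | x_2) -> ~~~(x_2 & x_2) = 1 -> 1 = 1
(((((x_3 & x_3) & ~(x_1 -> x_1)) -> ((x_2 -> x_2) | (x_1 -> x_2))) -> (((x_2 -> x_2) -> (x_1 <-> (x_3 & x_2))) & ((x_3 & x_2) -> (x_1 | x_3)))) -> (~~((x_3 & x_2) -> (x_1 -> x_1)) -> ((x_3 | x_1) <-> ((x_3 -> x_3) & ~x_1)))) & (~((x_2 & x_1) | x_2) -> ~~~(x_2 & x_2)) = 1/2 & 1 = 1/2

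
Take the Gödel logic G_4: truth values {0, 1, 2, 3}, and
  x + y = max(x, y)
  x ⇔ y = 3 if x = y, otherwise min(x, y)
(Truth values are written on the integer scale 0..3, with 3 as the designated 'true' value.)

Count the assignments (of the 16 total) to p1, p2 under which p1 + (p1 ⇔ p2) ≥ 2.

p1 = 0, p2 = 0 ↦ 3  ≥
p1 = 0, p2 = 1 ↦ 0  <
p1 = 0, p2 = 2 ↦ 0  <
p1 = 0, p2 = 3 ↦ 0  <
p1 = 1, p2 = 0 ↦ 1  <
p1 = 1, p2 = 1 ↦ 3  ≥
p1 = 1, p2 = 2 ↦ 1  <
p1 = 1, p2 = 3 ↦ 1  <
p1 = 2, p2 = 0 ↦ 2  ≥
p1 = 2, p2 = 1 ↦ 2  ≥
p1 = 2, p2 = 2 ↦ 3  ≥
p1 = 2, p2 = 3 ↦ 2  ≥
p1 = 3, p2 = 0 ↦ 3  ≥
p1 = 3, p2 = 1 ↦ 3  ≥
p1 = 3, p2 = 2 ↦ 3  ≥
p1 = 3, p2 = 3 ↦ 3  ≥
So 10 of the 16 assignments meet the threshold.

10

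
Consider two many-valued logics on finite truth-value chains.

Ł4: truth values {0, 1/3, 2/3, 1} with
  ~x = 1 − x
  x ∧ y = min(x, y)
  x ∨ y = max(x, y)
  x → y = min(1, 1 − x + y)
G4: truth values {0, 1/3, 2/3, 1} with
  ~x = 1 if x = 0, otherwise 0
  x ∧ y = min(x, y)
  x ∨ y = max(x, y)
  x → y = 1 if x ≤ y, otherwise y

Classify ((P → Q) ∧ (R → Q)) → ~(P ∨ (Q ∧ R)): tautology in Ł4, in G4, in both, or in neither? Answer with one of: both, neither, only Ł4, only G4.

In Ł4: at P = 0, Q = 1/3, R = 1/3 the value is 2/3 — not a tautology.
In G4: at P = 0, Q = 1/3, R = 1/3 the value is 0 — not a tautology.

neither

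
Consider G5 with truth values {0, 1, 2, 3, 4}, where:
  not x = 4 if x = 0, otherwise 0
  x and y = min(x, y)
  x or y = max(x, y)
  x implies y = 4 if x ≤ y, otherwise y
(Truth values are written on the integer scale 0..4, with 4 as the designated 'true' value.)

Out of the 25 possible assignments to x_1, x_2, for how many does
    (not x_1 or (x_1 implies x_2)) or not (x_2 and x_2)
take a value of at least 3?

value 4: 19 assignments (counts)
value 3: 1 assignment (counts)
value 2: 2 assignments
value 1: 3 assignments
So 20 of the 25 assignments meet the threshold.

20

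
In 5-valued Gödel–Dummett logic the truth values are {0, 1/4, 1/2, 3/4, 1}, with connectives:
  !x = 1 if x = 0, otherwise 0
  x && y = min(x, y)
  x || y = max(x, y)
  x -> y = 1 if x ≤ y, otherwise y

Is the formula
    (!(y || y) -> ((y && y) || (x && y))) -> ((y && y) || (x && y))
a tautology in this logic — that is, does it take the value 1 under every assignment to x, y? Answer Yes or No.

No

Counterexample: take x = 0, y = 1/4.
y || y = 1/4 || 1/4 = 1/4
!(y || y) = !1/4 = 0
y && y = 1/4 && 1/4 = 1/4
x && y = 0 && 1/4 = 0
(y && y) || (x && y) = 1/4 || 0 = 1/4
!(y || y) -> ((y && y) || (x && y)) = 0 -> 1/4 = 1
(!(y || y) -> ((y && y) || (x && y))) -> ((y && y) || (x && y)) = 1 -> 1/4 = 1/4
This gives 1/4 ≠ 1.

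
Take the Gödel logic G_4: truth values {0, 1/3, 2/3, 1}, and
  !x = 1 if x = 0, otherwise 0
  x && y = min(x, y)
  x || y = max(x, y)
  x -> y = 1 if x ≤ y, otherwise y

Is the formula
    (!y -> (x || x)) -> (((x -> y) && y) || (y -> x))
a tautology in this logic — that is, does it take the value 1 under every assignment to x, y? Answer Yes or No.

No

Counterexample: take x = 0, y = 1/3.
!y = !1/3 = 0
x || x = 0 || 0 = 0
!y -> (x || x) = 0 -> 0 = 1
x -> y = 0 -> 1/3 = 1
(x -> y) && y = 1 && 1/3 = 1/3
y -> x = 1/3 -> 0 = 0
((x -> y) && y) || (y -> x) = 1/3 || 0 = 1/3
(!y -> (x || x)) -> (((x -> y) && y) || (y -> x)) = 1 -> 1/3 = 1/3
This gives 1/3 ≠ 1.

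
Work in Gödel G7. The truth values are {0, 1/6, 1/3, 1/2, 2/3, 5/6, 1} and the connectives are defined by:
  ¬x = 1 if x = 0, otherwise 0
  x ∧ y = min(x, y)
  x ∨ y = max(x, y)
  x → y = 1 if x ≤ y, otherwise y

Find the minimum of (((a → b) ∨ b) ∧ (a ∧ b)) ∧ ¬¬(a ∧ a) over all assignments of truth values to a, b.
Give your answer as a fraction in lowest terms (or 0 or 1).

Take a = 0, b = 0:
a → b = 0 → 0 = 1
(a → b) ∨ b = 1 ∨ 0 = 1
a ∧ b = 0 ∧ 0 = 0
((a → b) ∨ b) ∧ (a ∧ b) = 1 ∧ 0 = 0
a ∧ a = 0 ∧ 0 = 0
¬(a ∧ a) = ¬0 = 1
¬¬(a ∧ a) = ¬1 = 0
(((a → b) ∨ b) ∧ (a ∧ b)) ∧ ¬¬(a ∧ a) = 0 ∧ 0 = 0
No assignment yields a value below 0, so this is the minimum.

0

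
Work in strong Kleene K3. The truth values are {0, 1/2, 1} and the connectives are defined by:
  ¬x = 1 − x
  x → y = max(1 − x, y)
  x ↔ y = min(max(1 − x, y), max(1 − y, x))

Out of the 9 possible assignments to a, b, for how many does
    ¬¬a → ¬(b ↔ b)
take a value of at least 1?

3

a = 0, b = 0 ↦ 1  ≥
a = 0, b = 1/2 ↦ 1  ≥
a = 0, b = 1 ↦ 1  ≥
a = 1/2, b = 0 ↦ 1/2  <
a = 1/2, b = 1/2 ↦ 1/2  <
a = 1/2, b = 1 ↦ 1/2  <
a = 1, b = 0 ↦ 0  <
a = 1, b = 1/2 ↦ 1/2  <
a = 1, b = 1 ↦ 0  <
So 3 of the 9 assignments meet the threshold.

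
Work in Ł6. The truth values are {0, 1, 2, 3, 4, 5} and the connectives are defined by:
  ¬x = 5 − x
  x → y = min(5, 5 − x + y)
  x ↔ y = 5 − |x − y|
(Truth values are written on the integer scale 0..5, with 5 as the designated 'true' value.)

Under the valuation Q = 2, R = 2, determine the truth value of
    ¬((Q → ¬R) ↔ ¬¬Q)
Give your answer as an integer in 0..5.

3

¬R = ¬2 = 3
Q → ¬R = 2 → 3 = 5
¬Q = ¬2 = 3
¬¬Q = ¬3 = 2
(Q → ¬R) ↔ ¬¬Q = 5 ↔ 2 = 2
¬((Q → ¬R) ↔ ¬¬Q) = ¬2 = 3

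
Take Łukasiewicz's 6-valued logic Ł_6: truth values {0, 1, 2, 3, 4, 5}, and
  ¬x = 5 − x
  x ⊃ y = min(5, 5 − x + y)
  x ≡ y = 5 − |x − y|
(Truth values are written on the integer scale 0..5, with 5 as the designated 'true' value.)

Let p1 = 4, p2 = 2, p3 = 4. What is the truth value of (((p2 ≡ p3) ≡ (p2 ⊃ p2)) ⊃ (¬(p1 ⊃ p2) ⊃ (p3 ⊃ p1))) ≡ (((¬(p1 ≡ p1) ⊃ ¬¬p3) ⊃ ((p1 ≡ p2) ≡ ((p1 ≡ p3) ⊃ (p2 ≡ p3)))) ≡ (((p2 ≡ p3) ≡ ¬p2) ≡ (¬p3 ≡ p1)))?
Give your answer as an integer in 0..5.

2

p2 ≡ p3 = 2 ≡ 4 = 3
p2 ⊃ p2 = 2 ⊃ 2 = 5
(p2 ≡ p3) ≡ (p2 ⊃ p2) = 3 ≡ 5 = 3
p1 ⊃ p2 = 4 ⊃ 2 = 3
¬(p1 ⊃ p2) = ¬3 = 2
p3 ⊃ p1 = 4 ⊃ 4 = 5
¬(p1 ⊃ p2) ⊃ (p3 ⊃ p1) = 2 ⊃ 5 = 5
((p2 ≡ p3) ≡ (p2 ⊃ p2)) ⊃ (¬(p1 ⊃ p2) ⊃ (p3 ⊃ p1)) = 3 ⊃ 5 = 5
p1 ≡ p1 = 4 ≡ 4 = 5
¬(p1 ≡ p1) = ¬5 = 0
¬p3 = ¬4 = 1
¬¬p3 = ¬1 = 4
¬(p1 ≡ p1) ⊃ ¬¬p3 = 0 ⊃ 4 = 5
p1 ≡ p2 = 4 ≡ 2 = 3
p1 ≡ p3 = 4 ≡ 4 = 5
p2 ≡ p3 = 2 ≡ 4 = 3
(p1 ≡ p3) ⊃ (p2 ≡ p3) = 5 ⊃ 3 = 3
(p1 ≡ p2) ≡ ((p1 ≡ p3) ⊃ (p2 ≡ p3)) = 3 ≡ 3 = 5
(¬(p1 ≡ p1) ⊃ ¬¬p3) ⊃ ((p1 ≡ p2) ≡ ((p1 ≡ p3) ⊃ (p2 ≡ p3))) = 5 ⊃ 5 = 5
p2 ≡ p3 = 2 ≡ 4 = 3
¬p2 = ¬2 = 3
(p2 ≡ p3) ≡ ¬p2 = 3 ≡ 3 = 5
¬p3 = ¬4 = 1
¬p3 ≡ p1 = 1 ≡ 4 = 2
((p2 ≡ p3) ≡ ¬p2) ≡ (¬p3 ≡ p1) = 5 ≡ 2 = 2
((¬(p1 ≡ p1) ⊃ ¬¬p3) ⊃ ((p1 ≡ p2) ≡ ((p1 ≡ p3) ⊃ (p2 ≡ p3)))) ≡ (((p2 ≡ p3) ≡ ¬p2) ≡ (¬p3 ≡ p1)) = 5 ≡ 2 = 2
(((p2 ≡ p3) ≡ (p2 ⊃ p2)) ⊃ (¬(p1 ⊃ p2) ⊃ (p3 ⊃ p1))) ≡ (((¬(p1 ≡ p1) ⊃ ¬¬p3) ⊃ ((p1 ≡ p2) ≡ ((p1 ≡ p3) ⊃ (p2 ≡ p3)))) ≡ (((p2 ≡ p3) ≡ ¬p2) ≡ (¬p3 ≡ p1))) = 5 ≡ 2 = 2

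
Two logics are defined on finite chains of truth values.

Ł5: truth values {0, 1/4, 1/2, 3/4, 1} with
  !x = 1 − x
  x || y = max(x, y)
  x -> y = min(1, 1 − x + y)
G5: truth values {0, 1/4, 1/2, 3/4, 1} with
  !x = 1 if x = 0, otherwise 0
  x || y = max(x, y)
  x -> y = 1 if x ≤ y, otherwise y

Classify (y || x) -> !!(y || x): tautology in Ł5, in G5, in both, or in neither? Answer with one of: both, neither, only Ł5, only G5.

In Ł5: every assignment gives 1 — tautology.
In G5: every assignment gives 1 — tautology.

both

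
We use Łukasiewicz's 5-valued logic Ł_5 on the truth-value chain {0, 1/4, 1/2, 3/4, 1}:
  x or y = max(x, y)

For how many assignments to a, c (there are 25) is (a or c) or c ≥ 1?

value 1: 9 assignments (counts)
value 3/4: 7 assignments
value 1/2: 5 assignments
value 1/4: 3 assignments
value 0: 1 assignment
So 9 of the 25 assignments meet the threshold.

9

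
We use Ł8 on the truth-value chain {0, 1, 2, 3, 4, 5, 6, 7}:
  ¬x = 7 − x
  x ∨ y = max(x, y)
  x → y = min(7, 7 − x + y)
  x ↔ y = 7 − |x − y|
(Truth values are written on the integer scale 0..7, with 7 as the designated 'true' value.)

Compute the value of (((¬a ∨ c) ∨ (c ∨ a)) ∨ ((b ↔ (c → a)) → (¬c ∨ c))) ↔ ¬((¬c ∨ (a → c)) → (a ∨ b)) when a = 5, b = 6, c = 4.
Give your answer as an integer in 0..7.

¬a = ¬5 = 2
¬a ∨ c = 2 ∨ 4 = 4
c ∨ a = 4 ∨ 5 = 5
(¬a ∨ c) ∨ (c ∨ a) = 4 ∨ 5 = 5
c → a = 4 → 5 = 7
b ↔ (c → a) = 6 ↔ 7 = 6
¬c = ¬4 = 3
¬c ∨ c = 3 ∨ 4 = 4
(b ↔ (c → a)) → (¬c ∨ c) = 6 → 4 = 5
((¬a ∨ c) ∨ (c ∨ a)) ∨ ((b ↔ (c → a)) → (¬c ∨ c)) = 5 ∨ 5 = 5
¬c = ¬4 = 3
a → c = 5 → 4 = 6
¬c ∨ (a → c) = 3 ∨ 6 = 6
a ∨ b = 5 ∨ 6 = 6
(¬c ∨ (a → c)) → (a ∨ b) = 6 → 6 = 7
¬((¬c ∨ (a → c)) → (a ∨ b)) = ¬7 = 0
(((¬a ∨ c) ∨ (c ∨ a)) ∨ ((b ↔ (c → a)) → (¬c ∨ c))) ↔ ¬((¬c ∨ (a → c)) → (a ∨ b)) = 5 ↔ 0 = 2

2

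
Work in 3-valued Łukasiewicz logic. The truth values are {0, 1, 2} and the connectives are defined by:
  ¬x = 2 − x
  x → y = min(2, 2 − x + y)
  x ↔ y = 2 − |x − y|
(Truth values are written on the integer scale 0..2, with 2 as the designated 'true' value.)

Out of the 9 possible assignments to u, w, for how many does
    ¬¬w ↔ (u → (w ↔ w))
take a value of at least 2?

u = 0, w = 0 ↦ 0  <
u = 0, w = 1 ↦ 1  <
u = 0, w = 2 ↦ 2  ≥
u = 1, w = 0 ↦ 0  <
u = 1, w = 1 ↦ 1  <
u = 1, w = 2 ↦ 2  ≥
u = 2, w = 0 ↦ 0  <
u = 2, w = 1 ↦ 1  <
u = 2, w = 2 ↦ 2  ≥
So 3 of the 9 assignments meet the threshold.

3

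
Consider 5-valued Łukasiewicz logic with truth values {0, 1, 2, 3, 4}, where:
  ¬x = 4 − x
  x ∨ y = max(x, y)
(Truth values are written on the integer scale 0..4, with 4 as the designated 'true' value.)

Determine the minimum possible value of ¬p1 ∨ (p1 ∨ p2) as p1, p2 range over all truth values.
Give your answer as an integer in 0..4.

Take p1 = 2, p2 = 0:
¬p1 = ¬2 = 2
p1 ∨ p2 = 2 ∨ 0 = 2
¬p1 ∨ (p1 ∨ p2) = 2 ∨ 2 = 2
No assignment yields a value below 2, so this is the minimum.

2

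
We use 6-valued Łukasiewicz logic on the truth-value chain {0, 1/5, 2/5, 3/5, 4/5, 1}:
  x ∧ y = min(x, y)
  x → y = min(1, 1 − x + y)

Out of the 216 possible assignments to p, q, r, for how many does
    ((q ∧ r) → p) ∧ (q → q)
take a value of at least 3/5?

value 1: 161 assignments (counts)
value 4/5: 25 assignments (counts)
value 3/5: 16 assignments (counts)
value 2/5: 9 assignments
value 1/5: 4 assignments
value 0: 1 assignment
So 202 of the 216 assignments meet the threshold.

202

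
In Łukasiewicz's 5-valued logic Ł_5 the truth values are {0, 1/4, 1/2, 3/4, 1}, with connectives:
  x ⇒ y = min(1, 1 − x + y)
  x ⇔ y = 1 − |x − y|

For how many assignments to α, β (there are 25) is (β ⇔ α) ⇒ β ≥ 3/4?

18

value 1: 13 assignments (counts)
value 3/4: 5 assignments (counts)
value 1/2: 4 assignments
value 1/4: 2 assignments
value 0: 1 assignment
So 18 of the 25 assignments meet the threshold.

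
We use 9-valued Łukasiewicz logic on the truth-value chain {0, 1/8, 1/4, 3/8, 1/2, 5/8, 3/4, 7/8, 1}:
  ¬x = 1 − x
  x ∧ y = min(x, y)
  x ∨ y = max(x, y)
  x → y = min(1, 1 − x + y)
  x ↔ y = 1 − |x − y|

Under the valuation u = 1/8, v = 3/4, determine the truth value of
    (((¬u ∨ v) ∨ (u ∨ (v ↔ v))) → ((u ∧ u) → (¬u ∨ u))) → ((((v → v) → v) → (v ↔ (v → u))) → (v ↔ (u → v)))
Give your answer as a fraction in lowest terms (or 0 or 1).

¬u = ¬1/8 = 7/8
¬u ∨ v = 7/8 ∨ 3/4 = 7/8
v ↔ v = 3/4 ↔ 3/4 = 1
u ∨ (v ↔ v) = 1/8 ∨ 1 = 1
(¬u ∨ v) ∨ (u ∨ (v ↔ v)) = 7/8 ∨ 1 = 1
u ∧ u = 1/8 ∧ 1/8 = 1/8
¬u = ¬1/8 = 7/8
¬u ∨ u = 7/8 ∨ 1/8 = 7/8
(u ∧ u) → (¬u ∨ u) = 1/8 → 7/8 = 1
((¬u ∨ v) ∨ (u ∨ (v ↔ v))) → ((u ∧ u) → (¬u ∨ u)) = 1 → 1 = 1
v → v = 3/4 → 3/4 = 1
(v → v) → v = 1 → 3/4 = 3/4
v → u = 3/4 → 1/8 = 3/8
v ↔ (v → u) = 3/4 ↔ 3/8 = 5/8
((v → v) → v) → (v ↔ (v → u)) = 3/4 → 5/8 = 7/8
u → v = 1/8 → 3/4 = 1
v ↔ (u → v) = 3/4 ↔ 1 = 3/4
(((v → v) → v) → (v ↔ (v → u))) → (v ↔ (u → v)) = 7/8 → 3/4 = 7/8
(((¬u ∨ v) ∨ (u ∨ (v ↔ v))) → ((u ∧ u) → (¬u ∨ u))) → ((((v → v) → v) → (v ↔ (v → u))) → (v ↔ (u → v))) = 1 → 7/8 = 7/8

7/8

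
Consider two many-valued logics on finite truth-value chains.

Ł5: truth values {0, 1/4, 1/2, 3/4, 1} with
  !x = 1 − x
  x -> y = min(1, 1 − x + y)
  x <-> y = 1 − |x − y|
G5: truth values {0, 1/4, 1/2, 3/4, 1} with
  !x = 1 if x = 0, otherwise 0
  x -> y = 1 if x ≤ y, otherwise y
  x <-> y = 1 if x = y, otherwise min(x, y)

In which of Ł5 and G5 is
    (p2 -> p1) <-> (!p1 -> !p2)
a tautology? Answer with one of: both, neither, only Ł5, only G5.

In Ł5: every assignment gives 1 — tautology.
In G5: at p1 = 1/4, p2 = 1/2 the value is 1/4 — not a tautology.

only Ł5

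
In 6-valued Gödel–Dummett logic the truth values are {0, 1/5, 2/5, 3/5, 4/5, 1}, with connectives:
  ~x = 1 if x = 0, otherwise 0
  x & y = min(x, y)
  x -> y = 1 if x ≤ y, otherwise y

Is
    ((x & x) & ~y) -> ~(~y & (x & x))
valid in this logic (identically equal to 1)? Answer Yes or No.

Counterexample: take x = 1/5, y = 0.
x & x = 1/5 & 1/5 = 1/5
~y = ~0 = 1
(x & x) & ~y = 1/5 & 1 = 1/5
~y & (x & x) = 1 & 1/5 = 1/5
~(~y & (x & x)) = ~1/5 = 0
((x & x) & ~y) -> ~(~y & (x & x)) = 1/5 -> 0 = 0
This gives 0 ≠ 1.

No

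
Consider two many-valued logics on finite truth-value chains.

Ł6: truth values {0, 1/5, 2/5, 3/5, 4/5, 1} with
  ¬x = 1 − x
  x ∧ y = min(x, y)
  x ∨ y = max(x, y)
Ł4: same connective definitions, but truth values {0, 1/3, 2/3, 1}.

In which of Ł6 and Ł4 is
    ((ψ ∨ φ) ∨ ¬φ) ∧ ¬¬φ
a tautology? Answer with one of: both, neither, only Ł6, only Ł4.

In Ł6: at φ = 0, ψ = 0 the value is 0 — not a tautology.
In Ł4: at φ = 0, ψ = 0 the value is 0 — not a tautology.

neither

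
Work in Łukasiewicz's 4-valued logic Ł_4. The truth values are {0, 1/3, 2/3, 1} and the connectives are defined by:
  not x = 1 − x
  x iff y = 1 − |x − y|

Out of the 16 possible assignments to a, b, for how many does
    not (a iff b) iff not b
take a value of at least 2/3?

11

a = 0, b = 0 ↦ 0  <
a = 0, b = 1/3 ↦ 2/3  ≥
a = 0, b = 2/3 ↦ 2/3  ≥
a = 0, b = 1 ↦ 0  <
a = 1/3, b = 0 ↦ 1/3  <
a = 1/3, b = 1/3 ↦ 1/3  <
a = 1/3, b = 2/3 ↦ 1  ≥
a = 1/3, b = 1 ↦ 1/3  <
a = 2/3, b = 0 ↦ 2/3  ≥
a = 2/3, b = 1/3 ↦ 2/3  ≥
a = 2/3, b = 2/3 ↦ 2/3  ≥
a = 2/3, b = 1 ↦ 2/3  ≥
a = 1, b = 0 ↦ 1  ≥
a = 1, b = 1/3 ↦ 1  ≥
a = 1, b = 2/3 ↦ 1  ≥
a = 1, b = 1 ↦ 1  ≥
So 11 of the 16 assignments meet the threshold.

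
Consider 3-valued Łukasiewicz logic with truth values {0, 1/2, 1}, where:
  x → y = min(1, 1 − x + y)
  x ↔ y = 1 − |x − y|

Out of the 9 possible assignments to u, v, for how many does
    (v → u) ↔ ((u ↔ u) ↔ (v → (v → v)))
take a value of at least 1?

6

u = 0, v = 0 ↦ 1  ≥
u = 0, v = 1/2 ↦ 1/2  <
u = 0, v = 1 ↦ 0  <
u = 1/2, v = 0 ↦ 1  ≥
u = 1/2, v = 1/2 ↦ 1  ≥
u = 1/2, v = 1 ↦ 1/2  <
u = 1, v = 0 ↦ 1  ≥
u = 1, v = 1/2 ↦ 1  ≥
u = 1, v = 1 ↦ 1  ≥
So 6 of the 9 assignments meet the threshold.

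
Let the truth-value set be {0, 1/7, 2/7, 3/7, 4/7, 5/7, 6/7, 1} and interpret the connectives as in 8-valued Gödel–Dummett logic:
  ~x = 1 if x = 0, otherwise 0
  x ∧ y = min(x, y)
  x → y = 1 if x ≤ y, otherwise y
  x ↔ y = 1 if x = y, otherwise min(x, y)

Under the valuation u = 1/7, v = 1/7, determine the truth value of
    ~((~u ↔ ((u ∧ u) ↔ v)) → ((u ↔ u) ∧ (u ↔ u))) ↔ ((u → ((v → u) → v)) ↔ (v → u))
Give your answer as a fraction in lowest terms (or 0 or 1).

~u = ~1/7 = 0
u ∧ u = 1/7 ∧ 1/7 = 1/7
(u ∧ u) ↔ v = 1/7 ↔ 1/7 = 1
~u ↔ ((u ∧ u) ↔ v) = 0 ↔ 1 = 0
u ↔ u = 1/7 ↔ 1/7 = 1
u ↔ u = 1/7 ↔ 1/7 = 1
(u ↔ u) ∧ (u ↔ u) = 1 ∧ 1 = 1
(~u ↔ ((u ∧ u) ↔ v)) → ((u ↔ u) ∧ (u ↔ u)) = 0 → 1 = 1
~((~u ↔ ((u ∧ u) ↔ v)) → ((u ↔ u) ∧ (u ↔ u))) = ~1 = 0
v → u = 1/7 → 1/7 = 1
(v → u) → v = 1 → 1/7 = 1/7
u → ((v → u) → v) = 1/7 → 1/7 = 1
v → u = 1/7 → 1/7 = 1
(u → ((v → u) → v)) ↔ (v → u) = 1 ↔ 1 = 1
~((~u ↔ ((u ∧ u) ↔ v)) → ((u ↔ u) ∧ (u ↔ u))) ↔ ((u → ((v → u) → v)) ↔ (v → u)) = 0 ↔ 1 = 0

0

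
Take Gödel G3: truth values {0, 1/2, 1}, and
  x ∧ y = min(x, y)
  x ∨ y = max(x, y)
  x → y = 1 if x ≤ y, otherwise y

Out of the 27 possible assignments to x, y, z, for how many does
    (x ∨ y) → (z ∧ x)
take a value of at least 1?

value 1: 10 assignments (counts)
value 1/2: 5 assignments
value 0: 12 assignments
So 10 of the 27 assignments meet the threshold.

10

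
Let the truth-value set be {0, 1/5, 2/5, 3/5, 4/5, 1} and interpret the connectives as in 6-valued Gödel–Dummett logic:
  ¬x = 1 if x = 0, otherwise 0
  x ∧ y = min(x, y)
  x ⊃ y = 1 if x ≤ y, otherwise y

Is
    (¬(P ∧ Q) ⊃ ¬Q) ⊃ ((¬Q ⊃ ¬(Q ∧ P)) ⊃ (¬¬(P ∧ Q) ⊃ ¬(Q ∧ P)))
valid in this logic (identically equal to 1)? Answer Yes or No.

Counterexample: take P = 1/5, Q = 1/5.
P ∧ Q = 1/5 ∧ 1/5 = 1/5
¬(P ∧ Q) = ¬1/5 = 0
¬Q = ¬1/5 = 0
¬(P ∧ Q) ⊃ ¬Q = 0 ⊃ 0 = 1
¬Q = ¬1/5 = 0
Q ∧ P = 1/5 ∧ 1/5 = 1/5
¬(Q ∧ P) = ¬1/5 = 0
¬Q ⊃ ¬(Q ∧ P) = 0 ⊃ 0 = 1
P ∧ Q = 1/5 ∧ 1/5 = 1/5
¬(P ∧ Q) = ¬1/5 = 0
¬¬(P ∧ Q) = ¬0 = 1
Q ∧ P = 1/5 ∧ 1/5 = 1/5
¬(Q ∧ P) = ¬1/5 = 0
¬¬(P ∧ Q) ⊃ ¬(Q ∧ P) = 1 ⊃ 0 = 0
(¬Q ⊃ ¬(Q ∧ P)) ⊃ (¬¬(P ∧ Q) ⊃ ¬(Q ∧ P)) = 1 ⊃ 0 = 0
(¬(P ∧ Q) ⊃ ¬Q) ⊃ ((¬Q ⊃ ¬(Q ∧ P)) ⊃ (¬¬(P ∧ Q) ⊃ ¬(Q ∧ P))) = 1 ⊃ 0 = 0
This gives 0 ≠ 1.

No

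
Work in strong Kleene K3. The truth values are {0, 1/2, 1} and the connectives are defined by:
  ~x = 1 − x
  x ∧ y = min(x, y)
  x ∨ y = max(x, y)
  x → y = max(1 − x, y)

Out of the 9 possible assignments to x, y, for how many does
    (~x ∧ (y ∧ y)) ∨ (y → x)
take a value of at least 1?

x = 0, y = 0 ↦ 1  ≥
x = 0, y = 1/2 ↦ 1/2  <
x = 0, y = 1 ↦ 1  ≥
x = 1/2, y = 0 ↦ 1  ≥
x = 1/2, y = 1/2 ↦ 1/2  <
x = 1/2, y = 1 ↦ 1/2  <
x = 1, y = 0 ↦ 1  ≥
x = 1, y = 1/2 ↦ 1  ≥
x = 1, y = 1 ↦ 1  ≥
So 6 of the 9 assignments meet the threshold.

6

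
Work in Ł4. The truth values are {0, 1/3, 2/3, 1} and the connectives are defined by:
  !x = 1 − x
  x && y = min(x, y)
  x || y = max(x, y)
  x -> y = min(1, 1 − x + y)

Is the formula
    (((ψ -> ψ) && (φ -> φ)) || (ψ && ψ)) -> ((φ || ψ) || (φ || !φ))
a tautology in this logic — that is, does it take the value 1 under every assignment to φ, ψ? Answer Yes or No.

No

Counterexample: take φ = 1/3, ψ = 0.
ψ -> ψ = 0 -> 0 = 1
φ -> φ = 1/3 -> 1/3 = 1
(ψ -> ψ) && (φ -> φ) = 1 && 1 = 1
ψ && ψ = 0 && 0 = 0
((ψ -> ψ) && (φ -> φ)) || (ψ && ψ) = 1 || 0 = 1
φ || ψ = 1/3 || 0 = 1/3
!φ = !1/3 = 2/3
φ || !φ = 1/3 || 2/3 = 2/3
(φ || ψ) || (φ || !φ) = 1/3 || 2/3 = 2/3
(((ψ -> ψ) && (φ -> φ)) || (ψ && ψ)) -> ((φ || ψ) || (φ || !φ)) = 1 -> 2/3 = 2/3
This gives 2/3 ≠ 1.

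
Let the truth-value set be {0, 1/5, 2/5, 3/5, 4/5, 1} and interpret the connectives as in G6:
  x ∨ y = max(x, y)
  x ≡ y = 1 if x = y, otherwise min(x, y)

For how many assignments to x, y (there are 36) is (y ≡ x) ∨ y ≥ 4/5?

value 1: 11 assignments (counts)
value 4/5: 5 assignments (counts)
value 3/5: 5 assignments
value 2/5: 5 assignments
value 1/5: 5 assignments
value 0: 5 assignments
So 16 of the 36 assignments meet the threshold.

16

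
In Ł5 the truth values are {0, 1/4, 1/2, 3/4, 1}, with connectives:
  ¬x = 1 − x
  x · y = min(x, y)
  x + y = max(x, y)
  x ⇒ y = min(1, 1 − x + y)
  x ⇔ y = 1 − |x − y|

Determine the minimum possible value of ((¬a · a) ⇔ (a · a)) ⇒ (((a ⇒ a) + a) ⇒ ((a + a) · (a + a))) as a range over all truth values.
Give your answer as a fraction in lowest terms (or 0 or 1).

0

Take a = 0:
¬a = ¬0 = 1
¬a · a = 1 · 0 = 0
a · a = 0 · 0 = 0
(¬a · a) ⇔ (a · a) = 0 ⇔ 0 = 1
a ⇒ a = 0 ⇒ 0 = 1
(a ⇒ a) + a = 1 + 0 = 1
a + a = 0 + 0 = 0
a + a = 0 + 0 = 0
(a + a) · (a + a) = 0 · 0 = 0
((a ⇒ a) + a) ⇒ ((a + a) · (a + a)) = 1 ⇒ 0 = 0
((¬a · a) ⇔ (a · a)) ⇒ (((a ⇒ a) + a) ⇒ ((a + a) · (a + a))) = 1 ⇒ 0 = 0
No assignment yields a value below 0, so this is the minimum.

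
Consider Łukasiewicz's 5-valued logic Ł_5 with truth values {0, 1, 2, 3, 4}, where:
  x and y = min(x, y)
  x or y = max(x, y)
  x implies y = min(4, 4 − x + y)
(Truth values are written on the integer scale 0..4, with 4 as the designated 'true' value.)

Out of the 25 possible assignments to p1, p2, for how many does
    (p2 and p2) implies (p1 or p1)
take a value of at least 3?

value 4: 15 assignments (counts)
value 3: 4 assignments (counts)
value 2: 3 assignments
value 1: 2 assignments
value 0: 1 assignment
So 19 of the 25 assignments meet the threshold.

19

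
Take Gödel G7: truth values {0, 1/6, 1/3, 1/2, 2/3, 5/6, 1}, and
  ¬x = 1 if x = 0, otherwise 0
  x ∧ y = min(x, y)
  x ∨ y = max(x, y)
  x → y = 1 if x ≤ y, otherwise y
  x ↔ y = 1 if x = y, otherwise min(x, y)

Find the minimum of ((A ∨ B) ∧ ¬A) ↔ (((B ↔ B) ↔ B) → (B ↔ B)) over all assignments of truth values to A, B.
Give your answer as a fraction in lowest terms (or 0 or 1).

Take A = 0, B = 0:
A ∨ B = 0 ∨ 0 = 0
¬A = ¬0 = 1
(A ∨ B) ∧ ¬A = 0 ∧ 1 = 0
B ↔ B = 0 ↔ 0 = 1
(B ↔ B) ↔ B = 1 ↔ 0 = 0
B ↔ B = 0 ↔ 0 = 1
((B ↔ B) ↔ B) → (B ↔ B) = 0 → 1 = 1
((A ∨ B) ∧ ¬A) ↔ (((B ↔ B) ↔ B) → (B ↔ B)) = 0 ↔ 1 = 0
No assignment yields a value below 0, so this is the minimum.

0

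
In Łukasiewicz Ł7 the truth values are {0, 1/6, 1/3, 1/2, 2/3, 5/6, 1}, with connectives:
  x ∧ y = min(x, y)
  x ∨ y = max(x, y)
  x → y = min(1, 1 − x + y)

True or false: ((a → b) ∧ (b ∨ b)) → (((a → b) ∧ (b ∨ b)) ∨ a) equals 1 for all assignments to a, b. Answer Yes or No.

At a = 1, b = 1/6, for instance:
a → b = 1 → 1/6 = 1/6
b ∨ b = 1/6 ∨ 1/6 = 1/6
(a → b) ∧ (b ∨ b) = 1/6 ∧ 1/6 = 1/6
((a → b) ∧ (b ∨ b)) ∨ a = 1/6 ∨ 1 = 1
((a → b) ∧ (b ∨ b)) → (((a → b) ∧ (b ∨ b)) ∨ a) = 1/6 → 1 = 1
and checking the remaining 48 assignments likewise gives ≥ 1 in every case.

Yes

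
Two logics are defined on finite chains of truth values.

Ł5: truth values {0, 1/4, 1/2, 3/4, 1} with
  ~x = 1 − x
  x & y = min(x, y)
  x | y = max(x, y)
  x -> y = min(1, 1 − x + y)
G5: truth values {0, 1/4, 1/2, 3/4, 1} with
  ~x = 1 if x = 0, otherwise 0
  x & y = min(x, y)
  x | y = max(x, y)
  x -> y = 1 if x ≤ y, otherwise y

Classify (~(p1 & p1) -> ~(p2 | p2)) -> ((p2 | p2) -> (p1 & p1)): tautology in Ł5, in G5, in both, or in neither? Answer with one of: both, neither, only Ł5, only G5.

only Ł5

In Ł5: every assignment gives 1 — tautology.
In G5: at p1 = 1/4, p2 = 1/2 the value is 1/4 — not a tautology.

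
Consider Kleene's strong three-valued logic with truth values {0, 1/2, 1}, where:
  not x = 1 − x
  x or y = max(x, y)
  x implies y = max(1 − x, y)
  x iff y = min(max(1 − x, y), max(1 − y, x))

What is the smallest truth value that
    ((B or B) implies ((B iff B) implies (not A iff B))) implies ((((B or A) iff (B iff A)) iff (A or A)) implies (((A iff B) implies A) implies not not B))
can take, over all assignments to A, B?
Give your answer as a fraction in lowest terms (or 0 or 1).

1/2

Take A = 0, B = 1/2:
B or B = 1/2 or 1/2 = 1/2
B iff B = 1/2 iff 1/2 = 1/2
not A = not 0 = 1
not A iff B = 1 iff 1/2 = 1/2
(B iff B) implies (not A iff B) = 1/2 implies 1/2 = 1/2
(B or B) implies ((B iff B) implies (not A iff B)) = 1/2 implies 1/2 = 1/2
B or A = 1/2 or 0 = 1/2
B iff A = 1/2 iff 0 = 1/2
(B or A) iff (B iff A) = 1/2 iff 1/2 = 1/2
A or A = 0 or 0 = 0
((B or A) iff (B iff A)) iff (A or A) = 1/2 iff 0 = 1/2
A iff B = 0 iff 1/2 = 1/2
(A iff B) implies A = 1/2 implies 0 = 1/2
not B = not 1/2 = 1/2
not not B = not 1/2 = 1/2
((A iff B) implies A) implies not not B = 1/2 implies 1/2 = 1/2
(((B or A) iff (B iff A)) iff (A or A)) implies (((A iff B) implies A) implies not not B) = 1/2 implies 1/2 = 1/2
((B or B) implies ((B iff B) implies (not A iff B))) implies ((((B or A) iff (B iff A)) iff (A or A)) implies (((A iff B) implies A) implies not not B)) = 1/2 implies 1/2 = 1/2
No assignment yields a value below 1/2, so this is the minimum.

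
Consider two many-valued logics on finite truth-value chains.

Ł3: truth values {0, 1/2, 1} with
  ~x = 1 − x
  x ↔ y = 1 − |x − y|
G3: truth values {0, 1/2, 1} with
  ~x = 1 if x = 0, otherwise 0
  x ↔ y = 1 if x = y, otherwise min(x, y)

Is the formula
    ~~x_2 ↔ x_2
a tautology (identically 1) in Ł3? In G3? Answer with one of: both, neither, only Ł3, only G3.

In Ł3: every assignment gives 1 — tautology.
In G3: at x_2 = 1/2 the value is 1/2 — not a tautology.

only Ł3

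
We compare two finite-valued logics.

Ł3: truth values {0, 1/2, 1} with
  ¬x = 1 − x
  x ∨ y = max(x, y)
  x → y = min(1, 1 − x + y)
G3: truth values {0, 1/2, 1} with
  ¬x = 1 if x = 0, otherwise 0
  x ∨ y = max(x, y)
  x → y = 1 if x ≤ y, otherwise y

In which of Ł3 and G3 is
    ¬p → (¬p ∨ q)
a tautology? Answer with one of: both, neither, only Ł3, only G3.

both

In Ł3: every assignment gives 1 — tautology.
In G3: every assignment gives 1 — tautology.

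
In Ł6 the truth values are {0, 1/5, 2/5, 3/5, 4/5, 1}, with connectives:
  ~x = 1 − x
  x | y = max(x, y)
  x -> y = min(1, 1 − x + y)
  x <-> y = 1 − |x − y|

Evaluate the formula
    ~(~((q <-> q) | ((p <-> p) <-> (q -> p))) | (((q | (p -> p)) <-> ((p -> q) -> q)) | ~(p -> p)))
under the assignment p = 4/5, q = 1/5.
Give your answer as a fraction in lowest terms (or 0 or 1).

1/5

q <-> q = 1/5 <-> 1/5 = 1
p <-> p = 4/5 <-> 4/5 = 1
q -> p = 1/5 -> 4/5 = 1
(p <-> p) <-> (q -> p) = 1 <-> 1 = 1
(q <-> q) | ((p <-> p) <-> (q -> p)) = 1 | 1 = 1
~((q <-> q) | ((p <-> p) <-> (q -> p))) = ~1 = 0
p -> p = 4/5 -> 4/5 = 1
q | (p -> p) = 1/5 | 1 = 1
p -> q = 4/5 -> 1/5 = 2/5
(p -> q) -> q = 2/5 -> 1/5 = 4/5
(q | (p -> p)) <-> ((p -> q) -> q) = 1 <-> 4/5 = 4/5
p -> p = 4/5 -> 4/5 = 1
~(p -> p) = ~1 = 0
((q | (p -> p)) <-> ((p -> q) -> q)) | ~(p -> p) = 4/5 | 0 = 4/5
~((q <-> q) | ((p <-> p) <-> (q -> p))) | (((q | (p -> p)) <-> ((p -> q) -> q)) | ~(p -> p)) = 0 | 4/5 = 4/5
~(~((q <-> q) | ((p <-> p) <-> (q -> p))) | (((q | (p -> p)) <-> ((p -> q) -> q)) | ~(p -> p))) = ~4/5 = 1/5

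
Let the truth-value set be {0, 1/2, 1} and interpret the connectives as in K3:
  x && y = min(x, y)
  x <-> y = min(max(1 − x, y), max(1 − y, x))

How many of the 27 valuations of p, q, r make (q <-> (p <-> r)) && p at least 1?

2

value 1: 2 assignments (counts)
value 1/2: 14 assignments
value 0: 11 assignments
So 2 of the 27 assignments meet the threshold.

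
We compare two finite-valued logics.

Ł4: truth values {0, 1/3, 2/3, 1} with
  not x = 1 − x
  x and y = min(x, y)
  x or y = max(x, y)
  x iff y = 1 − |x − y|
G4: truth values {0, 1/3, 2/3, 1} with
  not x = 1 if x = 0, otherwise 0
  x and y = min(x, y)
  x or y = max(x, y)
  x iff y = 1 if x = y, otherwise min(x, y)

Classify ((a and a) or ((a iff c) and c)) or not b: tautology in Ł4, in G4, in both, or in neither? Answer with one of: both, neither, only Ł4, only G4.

In Ł4: at a = 0, b = 1/3, c = 0 the value is 2/3 — not a tautology.
In G4: at a = 0, b = 1/3, c = 0 the value is 0 — not a tautology.

neither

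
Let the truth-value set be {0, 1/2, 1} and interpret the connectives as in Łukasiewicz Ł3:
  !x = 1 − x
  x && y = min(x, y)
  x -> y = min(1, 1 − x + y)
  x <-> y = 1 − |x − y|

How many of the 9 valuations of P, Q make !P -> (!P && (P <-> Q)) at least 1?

P = 0, Q = 0 ↦ 1  ≥
P = 0, Q = 1/2 ↦ 1/2  <
P = 0, Q = 1 ↦ 0  <
P = 1/2, Q = 0 ↦ 1  ≥
P = 1/2, Q = 1/2 ↦ 1  ≥
P = 1/2, Q = 1 ↦ 1  ≥
P = 1, Q = 0 ↦ 1  ≥
P = 1, Q = 1/2 ↦ 1  ≥
P = 1, Q = 1 ↦ 1  ≥
So 7 of the 9 assignments meet the threshold.

7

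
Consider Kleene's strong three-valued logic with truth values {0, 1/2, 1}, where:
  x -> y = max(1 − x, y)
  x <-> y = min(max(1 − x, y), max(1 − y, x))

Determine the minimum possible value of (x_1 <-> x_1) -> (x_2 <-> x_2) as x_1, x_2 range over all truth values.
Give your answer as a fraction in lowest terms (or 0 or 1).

Take x_1 = 0, x_2 = 1/2:
x_1 <-> x_1 = 0 <-> 0 = 1
x_2 <-> x_2 = 1/2 <-> 1/2 = 1/2
(x_1 <-> x_1) -> (x_2 <-> x_2) = 1 -> 1/2 = 1/2
No assignment yields a value below 1/2, so this is the minimum.

1/2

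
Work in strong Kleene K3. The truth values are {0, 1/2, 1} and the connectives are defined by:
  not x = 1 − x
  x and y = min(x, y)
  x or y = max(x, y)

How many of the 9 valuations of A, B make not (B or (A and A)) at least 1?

A = 0, B = 0 ↦ 1  ≥
A = 0, B = 1/2 ↦ 1/2  <
A = 0, B = 1 ↦ 0  <
A = 1/2, B = 0 ↦ 1/2  <
A = 1/2, B = 1/2 ↦ 1/2  <
A = 1/2, B = 1 ↦ 0  <
A = 1, B = 0 ↦ 0  <
A = 1, B = 1/2 ↦ 0  <
A = 1, B = 1 ↦ 0  <
So 1 of the 9 assignments meets the threshold.

1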